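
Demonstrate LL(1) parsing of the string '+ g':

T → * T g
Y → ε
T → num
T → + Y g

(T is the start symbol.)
Stack is shown with the top on the left.

Stack    Input  Action
----------------------
T $      + g $  output T → + Y g
+ Y g $  + g $  match '+'
Y g $    g $    output Y → ε
g $      g $    match 'g'
$        $      accept

The string is accepted.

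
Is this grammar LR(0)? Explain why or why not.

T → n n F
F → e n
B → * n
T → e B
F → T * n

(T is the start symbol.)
A grammar is LR(0) if no state in the canonical LR(0) collection has:
  - both a shift item (dot before a terminal) and a complete item (shift-reduce conflict), or
  - two or more complete items (reduce-reduce conflict; the accept item [T' → T .] counts as a complete item here).

Augment with T' → T and build the canonical LR(0) collection (I0 = CLOSURE({[T' → . T]}), then GOTO on every symbol after a dot until no new states appear). It has 14 states:
  I0: { [T → . e B], [T → . n n F], [T' → . T] }  — shift
  I1: { [T' → T .] }  — accept
  I2: { [B → . * n], [T → e . B] }  — shift
  I3: { [T → n . n F] }  — shift
  I4: { [F → . T * n], [F → . e n], [T → . e B], [T → . n n F], [T → n n . F] }  — shift
  I5: { [T → n n F .] }  — reduce
  I6: { [F → T . * n] }  — shift
  I7: { [B → . * n], [F → e . n], [T → e . B] }  — shift
  I8: { [B → * . n] }  — shift
  I9: { [T → e B .] }  — reduce
  I10: { [F → e n .] }  — reduce
  I11: { [B → * n .] }  — reduce
  I12: { [F → T * . n] }  — shift
  I13: { [F → T * n .] }  — reduce

Every state is either a pure shift/goto state or contains exactly one complete item and nothing to shift — no conflicts. The grammar is LR(0).

Answer: Yes, the grammar is LR(0)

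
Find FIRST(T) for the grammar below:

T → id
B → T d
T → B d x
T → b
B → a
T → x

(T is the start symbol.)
{ 'a', 'b', 'id', 'x' }

To compute FIRST(T), examine every production with T on the left-hand side, reading each right-hand side left to right until a non-nullable symbol is reached.

FIRST sets of the other non-terminals involved (by the same procedure, iterated to a fixed point):
  FIRST(B) = { 'a', 'b', 'id', 'x' }

From T → id:
  - id is a terminal: add 'id' and stop
From T → B d x:
  - B is a non-terminal: add FIRST(B) \ {ε} = { 'a', 'b', 'id', 'x' }
    B is not nullable, so stop
From T → b:
  - b is a terminal: add 'b' and stop
From T → x:
  - x is a terminal: add 'x' and stop

Collecting: FIRST(T) = { 'a', 'b', 'id', 'x' }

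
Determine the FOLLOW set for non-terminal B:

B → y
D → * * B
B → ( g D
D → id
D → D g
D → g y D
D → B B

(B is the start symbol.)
{ $, '(', 'g', 'y' }

B is the start symbol, so $ ∈ FOLLOW(B).
In D → * * B: B is at the end, add FOLLOW(D)
In D → B B: B is followed by B, add FIRST(B) \ {ε} = { '(', 'y' }
In D → B B: B is at the end, add FOLLOW(D)

The FOLLOW sets referred to above (computed the same way, to a fixed point):
  FOLLOW(D) = { $, '(', 'g', 'y' }

Taking the union: FOLLOW(B) = { $, '(', 'g', 'y' }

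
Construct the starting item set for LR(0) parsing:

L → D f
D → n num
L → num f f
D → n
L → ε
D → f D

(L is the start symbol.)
{ [D → . f D], [D → . n num], [D → . n], [L → . D f], [L → . num f f], [L → .], [L' → . L] }

First, augment the grammar with L' → L
I₀ = CLOSURE({ [L' → . L] }):
  [L' → . L] has the dot before L: add [L → . D f], [L → . num f f], [L → .]
  [L → . D f] has the dot before D: add [D → . n num], [D → . n], [D → . f D]
No further items can be added.

I₀ = { [D → . f D], [D → . n num], [D → . n], [L → . D f], [L → . num f f], [L → .], [L' → . L] }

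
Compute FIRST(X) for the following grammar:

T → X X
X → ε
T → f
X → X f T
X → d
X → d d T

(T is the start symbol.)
From X → ε:
  - ε-production, so ε ∈ FIRST(X)
From X → X f T:
  - X is the symbol being defined: contributes nothing new
    X is nullable, so continue to the next symbol
  - f is a terminal: add 'f' and stop
From X → d:
  - d is a terminal: add 'd' and stop
From X → d d T:
  - d is a terminal: add 'd' and stop

Collecting: FIRST(X) = { 'd', 'f', ε }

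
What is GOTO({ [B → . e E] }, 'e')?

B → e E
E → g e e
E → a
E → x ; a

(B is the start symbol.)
GOTO(I, 'e') = CLOSURE({ [A → αX.β] : [A → α.Xβ] ∈ I, X = 'e' })

Items with dot before 'e', with the dot advanced:
  [B → . e E] → [B → e . E]
Closure of the advanced items:
  [B → e . E] has the dot before E: add [E → . g e e], [E → . a], [E → . x ; a]

GOTO = { [B → e . E], [E → . a], [E → . g e e], [E → . x ; a] }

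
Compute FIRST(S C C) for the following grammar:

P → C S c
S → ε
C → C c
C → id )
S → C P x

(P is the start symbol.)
{ 'id' }

FIRST sets of the non-terminals involved (from the grammar, by fixed-point iteration):
  FIRST(S) = { 'id', ε }
  FIRST(C) = { 'id' }

To compute FIRST(S C C), process the symbols left to right:
Symbol S is a non-terminal. Add FIRST(S) \ {ε} = { 'id' }
S is nullable (ε ∈ FIRST(S)), continue to the next symbol.
Symbol C is a non-terminal. Add FIRST(C) \ {ε} = { 'id' }
C is not nullable (ε ∉ FIRST(C)), so stop here.
FIRST(S C C) = { 'id' }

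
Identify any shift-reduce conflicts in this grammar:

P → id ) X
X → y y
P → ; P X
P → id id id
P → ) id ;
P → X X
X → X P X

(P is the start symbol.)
Yes — I11: [P → id ) X .] vs [P → . ) id ;]; I13: [X → X P X .] vs [P → . ) id ;]; I14: [P → X X .] vs [P → . ) id ;]; I16: [P → ; P X .] vs [P → . ) id ;]

A shift-reduce conflict occurs when an LR(0) state has both:
  - a complete (reduce) item [A → α .] (dot at the end), and
  - a shift item [B → β . c γ] (dot before a terminal).

Augment with P' → P and build the canonical LR(0) collection (I0 = CLOSURE({[P' → . P]}), then GOTO on every symbol after a dot until no new states appear). It has 19 states:
  I0: { [P → . ) id ;], [P → . ; P X], [P → . X X], [P → . id ) X], [P → . id id id], [P' → . P], [X → . X P X], [X → . y y] }  — shift
  I1: { [P → ) . id ;] }  — shift
  I2: { [P → . ) id ;], [P → . ; P X], [P → . X X], [P → . id ) X], [P → . id id id], [P → ; . P X], [X → . X P X], [X → . y y] }  — shift
  I3: { [P' → P .] }  — accept
  I4: { [P → . ) id ;], [P → . ; P X], [P → . X X], [P → . id ) X], [P → . id id id], [P → X . X], [X → . X P X], [X → . y y], [X → X . P X] }  — shift
  I5: { [P → id . ) X], [P → id . id id] }  — shift
  I6: { [X → y . y] }  — shift
  I7: { [X → y y .] }  — reduce
  I8: { [P → id ) . X], [X → . X P X], [X → . y y] }  — shift
  I9: { [P → id id . id] }  — shift
  I10: { [P → id id id .] }  — reduce
  I11: { [P → . ) id ;], [P → . ; P X], [P → . X X], [P → . id ) X], [P → . id id id], [P → id ) X .], [X → . X P X], [X → . y y], [X → X . P X] }  — shift, reduce
  I12: { [X → . X P X], [X → . y y], [X → X P . X] }  — shift
  I13: { [P → . ) id ;], [P → . ; P X], [P → . X X], [P → . id ) X], [P → . id id id], [X → . X P X], [X → . y y], [X → X . P X], [X → X P X .] }  — shift, reduce
  I14: { [P → . ) id ;], [P → . ; P X], [P → . X X], [P → . id ) X], [P → . id id id], [P → X . X], [P → X X .], [X → . X P X], [X → . y y], [X → X . P X] }  — shift, reduce
  I15: { [P → ; P . X], [X → . X P X], [X → . y y] }  — shift
  I16: { [P → . ) id ;], [P → . ; P X], [P → . X X], [P → . id ) X], [P → . id id id], [P → ; P X .], [X → . X P X], [X → . y y], [X → X . P X] }  — shift, reduce
  I17: { [P → ) id . ;] }  — shift
  I18: { [P → ) id ; .] }  — reduce

I11 contains reduce item [P → id ) X .] and shift items [P → . ) id ;], [P → . ; P X], [P → . id ) X], [P → . id id id], [X → . y y] — shift-reduce conflict.
I13 contains reduce item [X → X P X .] and shift items [P → . ) id ;], [P → . ; P X], [P → . id ) X], [P → . id id id], [X → . y y] — shift-reduce conflict.
I14 contains reduce item [P → X X .] and shift items [P → . ) id ;], [P → . ; P X], [P → . id ) X], [P → . id id id], [X → . y y] — shift-reduce conflict.
I16 contains reduce item [P → ; P X .] and shift items [P → . ) id ;], [P → . ; P X], [P → . id ) X], [P → . id id id], [X → . y y] — shift-reduce conflict.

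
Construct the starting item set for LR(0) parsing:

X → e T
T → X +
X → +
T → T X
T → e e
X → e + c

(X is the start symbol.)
First, augment the grammar with X' → X
I₀ = CLOSURE({ [X' → . X] }):
  [X' → . X] has the dot before X: add [X → . e T], [X → . +], [X → . e + c]
No further items can be added.

I₀ = { [X → . +], [X → . e + c], [X → . e T], [X' → . X] }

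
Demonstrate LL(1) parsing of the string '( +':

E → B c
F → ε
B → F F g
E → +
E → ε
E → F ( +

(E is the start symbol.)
LL(1) parsing maintains a stack (initially the start symbol over $) and the input. At each step: if the stack top is a terminal, match it against the current input token; if it is a non-terminal N, replace it with the RHS of M[N, lookahead] (the unique production whose predict set contains the lookahead).

Stack is shown with the top on the left.

Stack    Input  Action
----------------------
E $      ( + $  output E → F ( +
F ( + $  ( + $  output F → ε
( + $    ( + $  match '('
+ $      + $    match '+'
$        $      accept

The string is accepted.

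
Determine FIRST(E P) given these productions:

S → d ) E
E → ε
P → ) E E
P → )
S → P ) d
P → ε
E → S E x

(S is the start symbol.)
FIRST sets of the non-terminals involved (from the grammar, by fixed-point iteration):
  FIRST(E) = { ')', 'd', ε }
  FIRST(P) = { ')', ε }

To compute FIRST(E P), process the symbols left to right:
Symbol E is a non-terminal. Add FIRST(E) \ {ε} = { ')', 'd' }
E is nullable (ε ∈ FIRST(E)), continue to the next symbol.
Symbol P is a non-terminal. Add FIRST(P) \ {ε} = { ')' }
P is nullable (ε ∈ FIRST(P)), continue to the next symbol.
All symbols are nullable, so ε is in the result.
FIRST(E P) = { ')', 'd', ε }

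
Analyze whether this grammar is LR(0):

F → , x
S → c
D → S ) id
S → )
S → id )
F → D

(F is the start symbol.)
Augment with F' → F and build the canonical LR(0) collection (I0 = CLOSURE({[F' → . F]}), then GOTO on every symbol after a dot until no new states appear). It has 12 states:
  I0: { [D → . S ) id], [F → . , x], [F → . D], [F' → . F], [S → . )], [S → . c], [S → . id )] }  — shift
  I1: { [S → ) .] }  — reduce
  I2: { [F → , . x] }  — shift
  I3: { [F → D .] }  — reduce
  I4: { [F' → F .] }  — accept
  I5: { [D → S . ) id] }  — shift
  I6: { [S → c .] }  — reduce
  I7: { [S → id . )] }  — shift
  I8: { [S → id ) .] }  — reduce
  I9: { [D → S ) . id] }  — shift
  I10: { [D → S ) id .] }  — reduce
  I11: { [F → , x .] }  — reduce

Every state is either a pure shift/goto state or contains exactly one complete item and nothing to shift — no conflicts. The grammar is LR(0).

Answer: Yes, the grammar is LR(0)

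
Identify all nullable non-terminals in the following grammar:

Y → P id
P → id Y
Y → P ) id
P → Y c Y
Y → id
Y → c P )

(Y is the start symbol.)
None

A non-terminal is nullable if it can derive ε (the empty string): either it has an ε-production, or it has a production whose right-hand side consists entirely of nullable non-terminals.

There are no ε-productions, so no non-terminal can derive ε.
No non-terminals are nullable.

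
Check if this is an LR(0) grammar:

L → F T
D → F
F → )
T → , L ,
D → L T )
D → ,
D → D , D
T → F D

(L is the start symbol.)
Augment with L' → L and build the canonical LR(0) collection (I0 = CLOSURE({[L' → . L]}), then GOTO on every symbol after a dot until no new states appear). It has 17 states:
  I0: { [F → . )], [L → . F T], [L' → . L] }  — shift
  I1: { [F → ) .] }  — reduce
  I2: { [F → . )], [L → F . T], [T → . , L ,], [T → . F D] }  — shift
  I3: { [L' → L .] }  — accept
  I4: { [F → . )], [L → . F T], [T → , . L ,] }  — shift
  I5: { [D → . ,], [D → . D , D], [D → . F], [D → . L T )], [F → . )], [L → . F T], [T → F . D] }  — shift
  I6: { [L → F T .] }  — reduce
  I7: { [D → , .] }  — reduce
  I8: { [D → D . , D], [T → F D .] }  — shift, reduce
  I9: { [D → F .], [F → . )], [L → F . T], [T → . , L ,], [T → . F D] }  — shift, reduce
  I10: { [D → L . T )], [F → . )], [T → . , L ,], [T → . F D] }  — shift
  I11: { [D → L T . )] }  — shift
  I12: { [D → L T ) .] }  — reduce
  I13: { [D → . ,], [D → . D , D], [D → . F], [D → . L T )], [D → D , . D], [F → . )], [L → . F T] }  — shift
  I14: { [D → D , D .], [D → D . , D] }  — shift, reduce
  I15: { [T → , L . ,] }  — shift
  I16: { [T → , L , .] }  — reduce

Conflict in state I8:
  Shift-reduce conflict between [T → F D .] and [D → D . , D]
So the grammar is NOT LR(0).

Answer: No. Shift-reduce conflict between [T → F D .] and [D → D . , D]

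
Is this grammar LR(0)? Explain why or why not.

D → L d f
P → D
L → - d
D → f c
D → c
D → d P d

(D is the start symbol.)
Yes, the grammar is LR(0)

A grammar is LR(0) if no state in the canonical LR(0) collection has:
  - both a shift item (dot before a terminal) and a complete item (shift-reduce conflict), or
  - two or more complete items (reduce-reduce conflict; the accept item [D' → D .] counts as a complete item here).

Augment with D' → D and build the canonical LR(0) collection (I0 = CLOSURE({[D' → . D]}), then GOTO on every symbol after a dot until no new states appear). It has 14 states:
  I0: { [D → . L d f], [D → . c], [D → . d P d], [D → . f c], [D' → . D], [L → . - d] }  — shift
  I1: { [L → - . d] }  — shift
  I2: { [D' → D .] }  — accept
  I3: { [D → L . d f] }  — shift
  I4: { [D → c .] }  — reduce
  I5: { [D → . L d f], [D → . c], [D → . d P d], [D → . f c], [D → d . P d], [L → . - d], [P → . D] }  — shift
  I6: { [D → f . c] }  — shift
  I7: { [D → f c .] }  — reduce
  I8: { [P → D .] }  — reduce
  I9: { [D → d P . d] }  — shift
  I10: { [D → d P d .] }  — reduce
  I11: { [D → L d . f] }  — shift
  I12: { [D → L d f .] }  — reduce
  I13: { [L → - d .] }  — reduce

Every state is either a pure shift/goto state or contains exactly one complete item and nothing to shift — no conflicts. The grammar is LR(0).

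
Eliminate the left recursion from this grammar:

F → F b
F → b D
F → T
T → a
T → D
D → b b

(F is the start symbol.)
F → b D F'
F → T F'
F' → b F'
F' → ε
T → a
T → D
D → b b

F is directly left-recursive. The standard transformation for
  A → A α₁ | ... | A α_m | β₁ | ... | β_n
is
  A  → β₁ A' | ... | β_n A'
  A' → α₁ A' | ... | α_m A' | ε

F → b D becomes F → b D F'
F → T becomes F → T F'
F → F b becomes F' → b F'
Add F' → ε

Productions for other non-terminals are unchanged:
  T → a
  T → D
  D → b b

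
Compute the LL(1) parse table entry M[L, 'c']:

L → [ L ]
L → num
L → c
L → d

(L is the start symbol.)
L → c

To find M[L, 'c'], we find productions for L where 'c' is in the predict set (PREDICT(N → α) = (FIRST(α) \ {ε}) ∪ (FOLLOW(N) if α ⇒* ε)).

L → [ L ]: PREDICT = { '[' }
L → num: PREDICT = { 'num' }
L → c: PREDICT = { 'c' }
  'c' is in predict set, so this production goes in M[L, 'c']
L → d: PREDICT = { 'd' }

M[L, 'c'] = L → c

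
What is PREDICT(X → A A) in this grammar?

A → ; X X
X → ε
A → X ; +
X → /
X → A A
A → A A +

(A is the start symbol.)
PREDICT(X → A A) = (FIRST(RHS) \ {ε}) ∪ (FOLLOW(X) if ε ∈ FIRST(RHS), i.e. RHS ⇒* ε)
FIRST(A) = { '/', ';' }
FIRST(A A) = { '/', ';' }
ε ∉ FIRST(A A), so FOLLOW(X) is not added.
PREDICT(X → A A) = { '/', ';' }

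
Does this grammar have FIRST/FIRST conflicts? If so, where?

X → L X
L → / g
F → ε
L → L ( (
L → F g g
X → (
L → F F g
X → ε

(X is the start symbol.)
Yes. L → '/' g / L → L '(' '(' on { '/' }; L → L '(' '(' / L → F g g on { 'g' }; L → L '(' '(' / L → F F g on { 'g' }; L → F g g / L → F F g on { 'g' }

FIRST sets of the non-terminals at (or reachable through a nullable prefix from) the front of some alternative:
  FIRST(L) = { '/', 'g' }
  FIRST(F) = { ε }

Productions for X:
  X → L X: FIRST = { '/', 'g' }
  X → (: FIRST = { '(' }
  X → ε: FIRST = { ε }
Productions for L:
  L → / g: FIRST = { '/' }
  L → L ( (: FIRST = { '/', 'g' }
  L → F g g: FIRST = { 'g' }
  L → F F g: FIRST = { 'g' }
F has only one production, so no FIRST/FIRST conflict is possible there.

Conflict for L: L → / g and L → L ( (
  Overlap: { '/' }
Conflict for L: L → L ( ( and L → F g g
  Overlap: { 'g' }
Conflict for L: L → L ( ( and L → F F g
  Overlap: { 'g' }
Conflict for L: L → F g g and L → F F g
  Overlap: { 'g' }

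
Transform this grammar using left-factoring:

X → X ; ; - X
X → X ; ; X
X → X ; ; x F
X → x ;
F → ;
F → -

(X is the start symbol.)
Left-factoring transforms A → αβ₁ | αβ₂ into A → αA' and A' → β₁ | β₂
(α is the longest common prefix among the alternatives). Repeat until
no nonterminal has two alternatives with a common prefix.

Round 1: X has alternatives sharing prefix 'X ; ;'. Introduce X': X → X ; ; X'
  Add: X' → - X
  Add: X' → X
  Add: X' → x F

No remaining common prefixes — done.

Resulting grammar:
X → X ; ; X'
X' → - X
X' → X
X' → x F
X → x ;
F → ;
F → -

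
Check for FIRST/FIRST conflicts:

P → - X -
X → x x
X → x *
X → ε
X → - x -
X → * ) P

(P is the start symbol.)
Yes. X → x x / X → x '*' on { 'x' }

A FIRST/FIRST conflict occurs when two productions N → α and N → β for the same non-terminal have FIRST(α) ∩ FIRST(β) ≠ ∅ (with ε ∈ FIRST of a nullable right-hand side, so two nullable alternatives also conflict).

Productions for X:
  X → x x: FIRST = { 'x' }
  X → x *: FIRST = { 'x' }
  X → ε: FIRST = { ε }
  X → - x -: FIRST = { '-' }
  X → * ) P: FIRST = { '*' }
P has only one production, so no FIRST/FIRST conflict is possible there.

Conflict for X: X → x x and X → x *
  Overlap: { 'x' }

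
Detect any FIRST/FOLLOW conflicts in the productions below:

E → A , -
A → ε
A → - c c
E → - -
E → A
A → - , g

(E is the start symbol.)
No FIRST/FOLLOW conflicts.

Nullable non-terminals: A, E.
FIRST sets used below: FIRST(A) = { '-', ε }

A: nullable alternative(s) A → ε; FOLLOW(A) = { $, ',' }
  A → ε: FIRST \ {ε} = { } — this is the only nullable alternative, skip
  A → - c c: FIRST \ {ε} = { '-' } — disjoint from FOLLOW(A)
  A → - , g: FIRST \ {ε} = { '-' } — disjoint from FOLLOW(A)

E: nullable alternative(s) E → A; FOLLOW(E) = { $ }
  E → A , -: FIRST \ {ε} = { ',', '-' } — disjoint from FOLLOW(E)
  E → - -: FIRST \ {ε} = { '-' } — disjoint from FOLLOW(E)
  E → A: FIRST \ {ε} = { '-' } — this is the only nullable alternative, skip

No FIRST/FOLLOW conflicts found.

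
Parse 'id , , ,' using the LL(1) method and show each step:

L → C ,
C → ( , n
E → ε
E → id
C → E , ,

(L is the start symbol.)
Stack is shown with the top on the left.

Stack       Input       Action
------------------------------
L $         id , , , $  output L → C ,
C , $       id , , , $  output C → E , ,
E , , , $   id , , , $  output E → id
id , , , $  id , , , $  match 'id'
, , , $     , , , $     match ','
, , $       , , $       match ','
, $         , $         match ','
$           $           accept

The string is accepted.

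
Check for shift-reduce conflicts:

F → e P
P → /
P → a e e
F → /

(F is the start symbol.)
Augment with F' → F and build the canonical LR(0) collection (I0 = CLOSURE({[F' → . F]}), then GOTO on every symbol after a dot until no new states appear). It has 9 states:
  I0: { [F → . /], [F → . e P], [F' → . F] }  — shift
  I1: { [F → / .] }  — reduce
  I2: { [F' → F .] }  — accept
  I3: { [F → e . P], [P → . /], [P → . a e e] }  — shift
  I4: { [P → / .] }  — reduce
  I5: { [F → e P .] }  — reduce
  I6: { [P → a . e e] }  — shift
  I7: { [P → a e . e] }  — shift
  I8: { [P → a e e .] }  — reduce

No state contains both a complete item and a shift item.

Answer: No shift-reduce conflicts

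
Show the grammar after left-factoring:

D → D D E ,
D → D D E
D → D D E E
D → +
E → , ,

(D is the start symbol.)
Left-factoring transforms A → αβ₁ | αβ₂ into A → αA' and A' → β₁ | β₂
(α is the longest common prefix among the alternatives). Repeat until
no nonterminal has two alternatives with a common prefix.

Round 1: D has alternatives sharing prefix 'D D E'. Introduce D': D → D D E D'
  Add: D' → ,
  Add: D' → ε
  Add: D' → E

No remaining common prefixes — done.

Resulting grammar:
D → D D E D'
D' → ,
D' → ε
D' → E
D → +
E → , ,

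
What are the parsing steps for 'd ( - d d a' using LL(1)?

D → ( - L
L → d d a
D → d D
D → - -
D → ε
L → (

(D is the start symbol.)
Stack is shown with the top on the left.

Stack    Input          Action
------------------------------
D $      d ( - d d a $  output D → d D
d D $    d ( - d d a $  match 'd'
D $      ( - d d a $    output D → ( - L
( - L $  ( - d d a $    match '('
- L $    - d d a $      match '-'
L $      d d a $        output L → d d a
d d a $  d d a $        match 'd'
d a $    d a $          match 'd'
a $      a $            match 'a'
$        $              accept

The string is accepted.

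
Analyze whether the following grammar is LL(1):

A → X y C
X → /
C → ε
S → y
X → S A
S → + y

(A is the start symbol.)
Yes, the grammar is LL(1).

Relevant sets:
  FIRST(S) = { '+', 'y' }

For X:
  PREDICT(X → '/') = { '/' }
  PREDICT(X → S A) = { '+', 'y' }
For S:
  PREDICT(S → y) = { 'y' }
  PREDICT(S → '+' y) = { '+' }
A, C have a single production, so nothing to check there.

All predict sets are disjoint. The grammar IS LL(1).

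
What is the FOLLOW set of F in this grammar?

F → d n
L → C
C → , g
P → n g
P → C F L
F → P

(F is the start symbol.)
F is the start symbol, so $ ∈ FOLLOW(F).
In P → C F L: F is followed by L, add FIRST(L) \ {ε} = { ',' }

Taking the union: FOLLOW(F) = { $, ',' }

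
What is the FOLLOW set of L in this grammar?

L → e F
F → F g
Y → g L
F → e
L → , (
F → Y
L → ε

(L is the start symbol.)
{ $, 'g' }

To compute FOLLOW(L), find every occurrence of L on a right-hand side N → α L β: add FIRST(β) \ {ε}, and if β is empty or nullable also add FOLLOW(N). Iterate to a fixed point.

L is the start symbol, so $ ∈ FOLLOW(L).
In Y → g L: L is at the end, add FOLLOW(Y)

The FOLLOW sets referred to above (computed the same way, to a fixed point):
  FOLLOW(Y) = { $, 'g' }

Taking the union: FOLLOW(L) = { $, 'g' }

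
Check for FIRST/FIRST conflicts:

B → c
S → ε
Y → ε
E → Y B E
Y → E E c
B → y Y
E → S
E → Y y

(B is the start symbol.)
A FIRST/FIRST conflict occurs when two productions N → α and N → β for the same non-terminal have FIRST(α) ∩ FIRST(β) ≠ ∅ (with ε ∈ FIRST of a nullable right-hand side, so two nullable alternatives also conflict).

FIRST sets of the non-terminals at (or reachable through a nullable prefix from) the front of some alternative:
  FIRST(E) = { 'c', 'y', ε }
  FIRST(Y) = { 'c', 'y', ε }
  FIRST(B) = { 'c', 'y' }
  FIRST(S) = { ε }

Productions for B:
  B → c: FIRST = { 'c' }
  B → y Y: FIRST = { 'y' }
Productions for Y:
  Y → ε: FIRST = { ε }
  Y → E E c: FIRST = { 'c', 'y' }
Productions for E:
  E → Y B E: FIRST = { 'c', 'y' }
  E → S: FIRST = { ε }
  E → Y y: FIRST = { 'c', 'y' }
S has only one production, so no FIRST/FIRST conflict is possible there.

Conflict for E: E → Y B E and E → Y y
  Overlap: { 'c', 'y' }

Answer: Yes. E → Y B E / E → Y y on { 'c', 'y' }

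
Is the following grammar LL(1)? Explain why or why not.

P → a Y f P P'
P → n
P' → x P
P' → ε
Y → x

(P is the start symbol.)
No. Predict set conflict for P': { 'x' }

Relevant sets:
  FOLLOW(P') = { $, 'x' }

For P:
  PREDICT(P → a Y f P P') = { 'a' }
  PREDICT(P → n) = { 'n' }
For P':
  PREDICT(P' → x P) = { 'x' }
  PREDICT(P' → ε) = { $, 'x' }
Y has a single production, so nothing to check there.

Conflict found: Predict set conflict for P': { 'x' }
The grammar is NOT LL(1).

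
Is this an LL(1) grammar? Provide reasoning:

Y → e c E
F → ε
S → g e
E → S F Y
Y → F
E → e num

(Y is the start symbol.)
A grammar is LL(1) if for each non-terminal N with multiple productions, the predict sets of those productions are pairwise disjoint, where PREDICT(N → α) = (FIRST(α) \ {ε}) ∪ (FOLLOW(N) if α ⇒* ε).

Relevant sets:
  FIRST(F) = { ε }
  FIRST(S) = { 'g' }
  FOLLOW(Y) = { $ }

For Y:
  PREDICT(Y → e c E) = { 'e' }
  PREDICT(Y → F) = { $ }
For E:
  PREDICT(E → S F Y) = { 'g' }
  PREDICT(E → e num) = { 'e' }
F, S have a single production, so nothing to check there.

All predict sets are disjoint. The grammar IS LL(1).

Answer: Yes, the grammar is LL(1).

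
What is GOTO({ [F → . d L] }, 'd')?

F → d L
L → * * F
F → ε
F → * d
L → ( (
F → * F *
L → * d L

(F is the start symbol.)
{ [F → d . L], [L → . ( (], [L → . * * F], [L → . * d L] }

GOTO(I, 'd') = CLOSURE({ [A → αX.β] : [A → α.Xβ] ∈ I, X = 'd' })

Items with dot before 'd', with the dot advanced:
  [F → . d L] → [F → d . L]
Closure of the advanced items:
  [F → d . L] has the dot before L: add [L → . * * F], [L → . ( (], [L → . * d L]

GOTO = { [F → d . L], [L → . ( (], [L → . * * F], [L → . * d L] }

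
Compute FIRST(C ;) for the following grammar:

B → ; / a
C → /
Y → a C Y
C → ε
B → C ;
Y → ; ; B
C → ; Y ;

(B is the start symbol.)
{ '/', ';' }

FIRST sets of the non-terminals involved (from the grammar, by fixed-point iteration):
  FIRST(C) = { '/', ';', ε }

To compute FIRST(C ;), process the symbols left to right:
Symbol C is a non-terminal. Add FIRST(C) \ {ε} = { '/', ';' }
C is nullable (ε ∈ FIRST(C)), continue to the next symbol.
Symbol ; is a terminal. Add ';' and stop.
FIRST(C ;) = { '/', ';' }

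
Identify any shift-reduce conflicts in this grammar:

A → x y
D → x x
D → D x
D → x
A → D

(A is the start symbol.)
Augment with A' → A and build the canonical LR(0) collection (I0 = CLOSURE({[A' → . A]}), then GOTO on every symbol after a dot until no new states appear). It has 7 states:
  I0: { [A → . D], [A → . x y], [A' → . A], [D → . D x], [D → . x x], [D → . x] }  — shift
  I1: { [A' → A .] }  — accept
  I2: { [A → D .], [D → D . x] }  — shift, reduce
  I3: { [A → x . y], [D → x . x], [D → x .] }  — shift, reduce
  I4: { [D → x x .] }  — reduce
  I5: { [A → x y .] }  — reduce
  I6: { [D → D x .] }  — reduce

I2 contains reduce item [A → D .] and shift item [D → D . x] — shift-reduce conflict.
I3 contains reduce item [D → x .] and shift items [A → x . y], [D → x . x] — shift-reduce conflict.

Answer: Yes — I2: [A → D .] vs [D → D . x]; I3: [D → x .] vs [A → x . y]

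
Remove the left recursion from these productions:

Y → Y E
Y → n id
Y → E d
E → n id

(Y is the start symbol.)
Y → n id Y'
Y → E d Y'
Y' → E Y'
Y' → ε
E → n id

Y is directly left-recursive. The standard transformation for
  A → A α₁ | ... | A α_m | β₁ | ... | β_n
is
  A  → β₁ A' | ... | β_n A'
  A' → α₁ A' | ... | α_m A' | ε

Y → n id becomes Y → n id Y'
Y → E d becomes Y → E d Y'
Y → Y E becomes Y' → E Y'
Add Y' → ε

Productions for other non-terminals are unchanged:
  E → n id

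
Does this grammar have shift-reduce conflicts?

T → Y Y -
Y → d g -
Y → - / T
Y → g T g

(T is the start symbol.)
No shift-reduce conflicts

Augment with T' → T and build the canonical LR(0) collection (I0 = CLOSURE({[T' → . T]}), then GOTO on every symbol after a dot until no new states appear). It has 14 states:
  I0: { [T → . Y Y -], [T' → . T], [Y → . - / T], [Y → . d g -], [Y → . g T g] }  — shift
  I1: { [Y → - . / T] }  — shift
  I2: { [T' → T .] }  — accept
  I3: { [T → Y . Y -], [Y → . - / T], [Y → . d g -], [Y → . g T g] }  — shift
  I4: { [Y → d . g -] }  — shift
  I5: { [T → . Y Y -], [Y → . - / T], [Y → . d g -], [Y → . g T g], [Y → g . T g] }  — shift
  I6: { [Y → g T . g] }  — shift
  I7: { [Y → g T g .] }  — reduce
  I8: { [Y → d g . -] }  — shift
  I9: { [Y → d g - .] }  — reduce
  I10: { [T → Y Y . -] }  — shift
  I11: { [T → Y Y - .] }  — reduce
  I12: { [T → . Y Y -], [Y → - / . T], [Y → . - / T], [Y → . d g -], [Y → . g T g] }  — shift
  I13: { [Y → - / T .] }  — reduce

No state contains both a complete item and a shift item.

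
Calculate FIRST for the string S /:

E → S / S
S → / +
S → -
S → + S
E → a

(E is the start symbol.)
{ '+', '-', '/' }

FIRST sets of the non-terminals involved (from the grammar, by fixed-point iteration):
  FIRST(S) = { '+', '-', '/' }

To compute FIRST(S /), process the symbols left to right:
Symbol S is a non-terminal. Add FIRST(S) \ {ε} = { '+', '-', '/' }
S is not nullable (ε ∉ FIRST(S)), so stop here.
FIRST(S /) = { '+', '-', '/' }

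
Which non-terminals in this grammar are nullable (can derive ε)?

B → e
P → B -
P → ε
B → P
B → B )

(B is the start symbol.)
{ 'B', 'P' }

A non-terminal is nullable if it can derive ε (the empty string): either it has an ε-production, or it has a production whose right-hand side consists entirely of nullable non-terminals.

ε-productions: P → ε
So P is immediately nullable.
B → P: every symbol on the right is nullable, so B is nullable too.
Every non-terminal is now nullable.
Nullable = { 'B', 'P' }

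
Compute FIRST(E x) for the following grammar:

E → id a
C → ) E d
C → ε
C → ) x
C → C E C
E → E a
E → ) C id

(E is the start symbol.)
FIRST sets of the non-terminals involved (from the grammar, by fixed-point iteration):
  FIRST(E) = { ')', 'id' }

To compute FIRST(E x), process the symbols left to right:
Symbol E is a non-terminal. Add FIRST(E) \ {ε} = { ')', 'id' }
E is not nullable (ε ∉ FIRST(E)), so stop here.
FIRST(E x) = { ')', 'id' }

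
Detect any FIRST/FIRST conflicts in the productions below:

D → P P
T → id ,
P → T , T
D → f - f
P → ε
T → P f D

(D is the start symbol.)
A FIRST/FIRST conflict occurs when two productions N → α and N → β for the same non-terminal have FIRST(α) ∩ FIRST(β) ≠ ∅ (with ε ∈ FIRST of a nullable right-hand side, so two nullable alternatives also conflict).

FIRST sets of the non-terminals at (or reachable through a nullable prefix from) the front of some alternative:
  FIRST(P) = { 'f', 'id', ε }
  FIRST(T) = { 'f', 'id' }

Productions for D:
  D → P P: FIRST = { 'f', 'id', ε }
  D → f - f: FIRST = { 'f' }
Productions for T:
  T → id ,: FIRST = { 'id' }
  T → P f D: FIRST = { 'f', 'id' }
Productions for P:
  P → T , T: FIRST = { 'f', 'id' }
  P → ε: FIRST = { ε }

Conflict for D: D → P P and D → f - f
  Overlap: { 'f' }
Conflict for T: T → id , and T → P f D
  Overlap: { 'id' }

Answer: Yes. D → P P / D → f '-' f on { 'f' }; T → id ',' / T → P f D on { 'id' }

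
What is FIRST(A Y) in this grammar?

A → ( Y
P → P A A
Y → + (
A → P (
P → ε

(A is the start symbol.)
{ '(' }

FIRST sets of the non-terminals involved (from the grammar, by fixed-point iteration):
  FIRST(A) = { '(' }

To compute FIRST(A Y), process the symbols left to right:
Symbol A is a non-terminal. Add FIRST(A) \ {ε} = { '(' }
A is not nullable (ε ∉ FIRST(A)), so stop here.
FIRST(A Y) = { '(' }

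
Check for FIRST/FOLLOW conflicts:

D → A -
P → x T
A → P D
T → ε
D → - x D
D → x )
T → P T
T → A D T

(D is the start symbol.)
Yes. T → P T with FOLLOW(T) on { 'x' }; T → A D T with FOLLOW(T) on { 'x' }

A FIRST/FOLLOW conflict occurs when a non-terminal N has a nullable alternative N → β (β ⇒* ε) and another alternative N → α with FIRST(α) ∩ FOLLOW(N) ≠ ∅: on such a lookahead the parser cannot decide between expanding α and letting N vanish via β.

Nullable non-terminals: T.
FIRST sets used below: FIRST(P) = { 'x' }, FIRST(A) = { 'x' }

T: nullable alternative(s) T → ε; FOLLOW(T) = { '-', 'x' }
  T → ε: FIRST \ {ε} = { } — this is the only nullable alternative, skip
  T → P T: FIRST \ {ε} = { 'x' } — overlaps FOLLOW(T) on { 'x' }: CONFLICT
  T → A D T: FIRST \ {ε} = { 'x' } — overlaps FOLLOW(T) on { 'x' }: CONFLICT

A, D, P have no nullable alternative, so no FIRST/FOLLOW check is needed there.

So the grammar has 2 FIRST/FOLLOW conflicts (marked CONFLICT above).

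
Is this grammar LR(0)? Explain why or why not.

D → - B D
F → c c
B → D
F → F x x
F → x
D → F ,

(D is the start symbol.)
Augment with D' → D and build the canonical LR(0) collection (I0 = CLOSURE({[D' → . D]}), then GOTO on every symbol after a dot until no new states appear). It has 13 states:
  I0: { [D → . - B D], [D → . F ,], [D' → . D], [F → . F x x], [F → . c c], [F → . x] }  — shift
  I1: { [B → . D], [D → - . B D], [D → . - B D], [D → . F ,], [F → . F x x], [F → . c c], [F → . x] }  — shift
  I2: { [D' → D .] }  — accept
  I3: { [D → F . ,], [F → F . x x] }  — shift
  I4: { [F → c . c] }  — shift
  I5: { [F → x .] }  — reduce
  I6: { [F → c c .] }  — reduce
  I7: { [D → F , .] }  — reduce
  I8: { [F → F x . x] }  — shift
  I9: { [F → F x x .] }  — reduce
  I10: { [D → - B . D], [D → . - B D], [D → . F ,], [F → . F x x], [F → . c c], [F → . x] }  — shift
  I11: { [B → D .] }  — reduce
  I12: { [D → - B D .] }  — reduce

Every state is either a pure shift/goto state or contains exactly one complete item and nothing to shift — no conflicts. The grammar is LR(0).

Answer: Yes, the grammar is LR(0)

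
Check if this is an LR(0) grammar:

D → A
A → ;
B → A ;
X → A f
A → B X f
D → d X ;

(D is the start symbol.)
No. Shift-reduce conflict between [D → A .] and [B → A . ;]

A grammar is LR(0) if no state in the canonical LR(0) collection has:
  - both a shift item (dot before a terminal) and a complete item (shift-reduce conflict), or
  - two or more complete items (reduce-reduce conflict; the accept item [D' → D .] counts as a complete item here).

Augment with D' → D and build the canonical LR(0) collection (I0 = CLOSURE({[D' → . D]}), then GOTO on every symbol after a dot until no new states appear). It has 13 states:
  I0: { [A → . ;], [A → . B X f], [B → . A ;], [D → . A], [D → . d X ;], [D' → . D] }  — shift
  I1: { [A → ; .] }  — reduce
  I2: { [B → A . ;], [D → A .] }  — shift, reduce
  I3: { [A → . ;], [A → . B X f], [A → B . X f], [B → . A ;], [X → . A f] }  — shift
  I4: { [D' → D .] }  — accept
  I5: { [A → . ;], [A → . B X f], [B → . A ;], [D → d . X ;], [X → . A f] }  — shift
  I6: { [B → A . ;], [X → A . f] }  — shift
  I7: { [D → d X . ;] }  — shift
  I8: { [D → d X ; .] }  — reduce
  I9: { [B → A ; .] }  — reduce
  I10: { [X → A f .] }  — reduce
  I11: { [A → B X . f] }  — shift
  I12: { [A → B X f .] }  — reduce

Conflict in state I2:
  Shift-reduce conflict between [D → A .] and [B → A . ;]
So the grammar is NOT LR(0).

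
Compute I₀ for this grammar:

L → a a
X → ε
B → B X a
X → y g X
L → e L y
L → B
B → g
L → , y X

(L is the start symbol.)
First, augment the grammar with L' → L
I₀ = CLOSURE({ [L' → . L] }):
  [L' → . L] has the dot before L: add [L → . a a], [L → . e L y], [L → . B], [L → . , y X]
  [L → . B] has the dot before B: add [B → . B X a], [B → . g]
No further items can be added.

I₀ = { [B → . B X a], [B → . g], [L → . , y X], [L → . B], [L → . a a], [L → . e L y], [L' → . L] }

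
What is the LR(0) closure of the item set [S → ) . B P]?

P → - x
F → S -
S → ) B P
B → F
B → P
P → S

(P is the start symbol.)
Start with: [S → ) . B P]
  [S → ) . B P] has the dot before B: add [B → . F], [B → . P]
  [B → . F] has the dot before F: add [F → . S -]
  [B → . P] has the dot before P: add [P → . - x], [P → . S]
  [F → . S -] has the dot before S: add [S → . ) B P]
No further items can be added.

CLOSURE = { [B → . F], [B → . P], [F → . S -], [P → . - x], [P → . S], [S → ) . B P], [S → . ) B P] }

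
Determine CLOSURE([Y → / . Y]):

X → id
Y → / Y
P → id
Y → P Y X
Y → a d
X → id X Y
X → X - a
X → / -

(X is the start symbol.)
{ [P → . id], [Y → . / Y], [Y → . P Y X], [Y → . a d], [Y → / . Y] }

To compute CLOSURE, for each item [A → α.Bβ] where B is a non-terminal, add [B → .γ] for all productions B → γ; repeat for the newly added items until nothing changes.

Start with: [Y → / . Y]
  [Y → / . Y] has the dot before Y: add [Y → . / Y], [Y → . P Y X], [Y → . a d]
  [Y → . P Y X] has the dot before P: add [P → . id]
No further items can be added.

CLOSURE = { [P → . id], [Y → . / Y], [Y → . P Y X], [Y → . a d], [Y → / . Y] }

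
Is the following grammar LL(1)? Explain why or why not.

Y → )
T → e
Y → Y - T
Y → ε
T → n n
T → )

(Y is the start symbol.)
No. Predict set conflict for Y: { ')' }

Relevant sets:
  FIRST(Y) = { ')', '-', ε }
  FOLLOW(Y) = { $, '-' }

For Y:
  PREDICT(Y → ')') = { ')' }
  PREDICT(Y → Y '-' T) = { ')', '-' }
  PREDICT(Y → ε) = { $, '-' }
For T:
  PREDICT(T → e) = { 'e' }
  PREDICT(T → n n) = { 'n' }
  PREDICT(T → ')') = { ')' }

Conflict found: Predict set conflict for Y: { ')' }
The grammar is NOT LL(1).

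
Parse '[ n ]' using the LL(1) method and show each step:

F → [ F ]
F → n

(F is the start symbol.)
Stack is shown with the top on the left.

Stack    Input    Action
------------------------
F $      [ n ] $  output F → [ F ]
[ F ] $  [ n ] $  match '['
F ] $    n ] $    output F → n
n ] $    n ] $    match 'n'
] $      ] $      match ']'
$        $        accept

The string is accepted.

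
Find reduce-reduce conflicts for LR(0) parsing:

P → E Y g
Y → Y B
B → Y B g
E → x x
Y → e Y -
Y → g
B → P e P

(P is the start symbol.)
Yes — I17: [P → E Y g .] vs [Y → g .]

Augment with P' → P and build the canonical LR(0) collection (I0 = CLOSURE({[P' → . P]}), then GOTO on every symbol after a dot until no new states appear). It has 18 states:
  I0: { [E → . x x], [P → . E Y g], [P' → . P] }  — shift
  I1: { [P → E . Y g], [Y → . Y B], [Y → . e Y -], [Y → . g] }  — shift
  I2: { [P' → P .] }  — accept
  I3: { [E → x . x] }  — shift
  I4: { [E → x x .] }  — reduce
  I5: { [B → . P e P], [B → . Y B g], [E → . x x], [P → . E Y g], [P → E Y . g], [Y → . Y B], [Y → . e Y -], [Y → . g], [Y → Y . B] }  — shift
  I6: { [Y → . Y B], [Y → . e Y -], [Y → . g], [Y → e . Y -] }  — shift
  I7: { [Y → g .] }  — reduce
  I8: { [B → . P e P], [B → . Y B g], [E → . x x], [P → . E Y g], [Y → . Y B], [Y → . e Y -], [Y → . g], [Y → Y . B], [Y → e Y . -] }  — shift
  I9: { [Y → e Y - .] }  — reduce
  I10: { [Y → Y B .] }  — reduce
  I11: { [B → P . e P] }  — shift
  I12: { [B → . P e P], [B → . Y B g], [B → Y . B g], [E → . x x], [P → . E Y g], [Y → . Y B], [Y → . e Y -], [Y → . g], [Y → Y . B] }  — shift
  I13: { [B → Y B . g], [Y → Y B .] }  — shift, reduce
  I14: { [B → Y B g .] }  — reduce
  I15: { [B → P e . P], [E → . x x], [P → . E Y g] }  — shift
  I16: { [B → P e P .] }  — reduce
  I17: { [P → E Y g .], [Y → g .] }  — 2 reduces

I17 contains complete items [P → E Y g .], [Y → g .] — reduce-reduce conflict.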